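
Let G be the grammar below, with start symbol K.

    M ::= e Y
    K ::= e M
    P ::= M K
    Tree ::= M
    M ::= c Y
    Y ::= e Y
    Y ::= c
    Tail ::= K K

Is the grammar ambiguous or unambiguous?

Only K, M, Y are reachable from K; ignoring the rest: Each reachable nonterminal has at most one production per leading terminal, and all productions are right-linear; the derivation is determined token-by-token.

Unambiguous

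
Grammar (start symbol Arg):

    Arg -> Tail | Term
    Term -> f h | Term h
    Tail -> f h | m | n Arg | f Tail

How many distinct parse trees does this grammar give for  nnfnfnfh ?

2

Parse trees for nnfnfnfh:
  [Arg [Tail n [Arg [Tail n [Arg [Tail f [Tail n [Arg [Tail f [Tail n [Arg [Tail f h]]]]]]]]]]]]
  [Arg [Tail n [Arg [Tail n [Arg [Tail f [Tail n [Arg [Tail f [Tail n [Arg [Term f h]]]]]]]]]]]]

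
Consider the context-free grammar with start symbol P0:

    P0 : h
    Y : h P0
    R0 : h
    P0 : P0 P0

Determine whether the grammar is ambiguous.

Ambiguous

Witness: h h h

Derivation 1: P0 ⇒ P0 P0 ⇒ h P0 ⇒ h P0 P0 ⇒ h h P0 ⇒ h h h
Derivation 2: P0 ⇒ P0 P0 ⇒ P0 P0 P0 ⇒ h P0 P0 ⇒ h h P0 ⇒ h h h

Two distinct leftmost derivations for the same string.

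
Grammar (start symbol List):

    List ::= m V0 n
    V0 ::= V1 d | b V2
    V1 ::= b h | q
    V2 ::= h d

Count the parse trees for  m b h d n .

Parse trees for m b h d n:
  [List m [V0 [V1 b h] d] n]
  [List m [V0 b [V2 h d]] n]

2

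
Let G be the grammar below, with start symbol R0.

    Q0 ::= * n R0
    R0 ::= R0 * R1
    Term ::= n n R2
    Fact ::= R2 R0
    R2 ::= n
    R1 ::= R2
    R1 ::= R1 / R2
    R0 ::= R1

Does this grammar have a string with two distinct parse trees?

Unambiguous

(Q0, Term, Fact are unreachable from R0, so their rules don't affect L(R0).) This is a standard precedence ladder (R0 over R1 over R2), with each level left-recursive on its own operator ('*' at R0, '/' at R1). That structure is LR(1), hence unambiguous.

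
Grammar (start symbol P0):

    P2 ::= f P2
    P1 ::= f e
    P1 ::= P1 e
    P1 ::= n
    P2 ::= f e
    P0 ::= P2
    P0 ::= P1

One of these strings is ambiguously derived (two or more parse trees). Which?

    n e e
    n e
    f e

n e e: 1 tree
n e: 1 tree
f e: 2 trees

f e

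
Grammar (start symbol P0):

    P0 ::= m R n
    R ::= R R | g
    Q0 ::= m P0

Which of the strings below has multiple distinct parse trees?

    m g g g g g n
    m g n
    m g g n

m g g g g g n

m g g g g g n: 14 trees
m g n: 1 tree
m g g n: 1 tree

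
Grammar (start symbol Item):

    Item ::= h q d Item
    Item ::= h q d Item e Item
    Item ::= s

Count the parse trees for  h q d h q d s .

1

Parse trees for h q d h q d s:
  [Item h q d [Item h q d [Item s]]]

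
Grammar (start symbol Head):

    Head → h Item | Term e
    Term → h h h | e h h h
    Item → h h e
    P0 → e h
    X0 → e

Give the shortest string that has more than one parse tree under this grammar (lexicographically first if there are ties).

h h h e

length 4: h h h e has 2 parse trees

Two derivations of h h h e:
  Head ⇒ h Item ⇒ h h h e
  Head ⇒ Term e ⇒ h h h e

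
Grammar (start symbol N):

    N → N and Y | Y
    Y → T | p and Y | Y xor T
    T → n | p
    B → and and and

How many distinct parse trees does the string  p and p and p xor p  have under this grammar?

Parse trees for p and p and p xor p:
  [N [N [Y [T p]]] and [Y p and [Y [Y [T p]] xor [T p]]]]
  [N [N [Y [T p]]] and [Y [Y p and [Y [T p]]] xor [T p]]]
  [N [N [N [Y [T p]]] and [Y [T p]]] and [Y [Y [T p]] xor [T p]]]
  [N [N [Y p and [Y [T p]]]] and [Y [Y [T p]] xor [T p]]]
  [N [Y p and [Y p and [Y [Y [T p]] xor [T p]]]]]
  [N [Y p and [Y [Y p and [Y [T p]]] xor [T p]]]]
  [N [Y [Y p and [Y p and [Y [T p]]]] xor [T p]]]

7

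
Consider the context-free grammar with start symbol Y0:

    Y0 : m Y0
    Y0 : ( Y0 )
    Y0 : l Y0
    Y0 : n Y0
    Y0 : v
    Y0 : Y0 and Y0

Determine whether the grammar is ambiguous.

Witness: l v and v

Derivation 1: Y0 ⇒ l Y0 ⇒ l Y0 and Y0 ⇒ l v and Y0 ⇒ l v and v
Derivation 2: Y0 ⇒ Y0 and Y0 ⇒ l Y0 and Y0 ⇒ l v and Y0 ⇒ l v and v

Two distinct leftmost derivations for the same string.

Ambiguous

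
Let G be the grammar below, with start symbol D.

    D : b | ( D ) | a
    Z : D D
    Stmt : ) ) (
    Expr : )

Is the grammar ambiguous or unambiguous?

Unambiguous

Only D is reachable from D; ignoring the rest: Each string is a nest of matched brackets around a single atom. An opening bracket forces the recursive rule; an atom forces the base rule.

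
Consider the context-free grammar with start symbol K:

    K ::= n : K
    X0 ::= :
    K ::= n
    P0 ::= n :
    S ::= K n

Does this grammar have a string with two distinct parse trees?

Unambiguous

Only K is reachable from K; ignoring the rest: The reachable grammar is A → atom sep A | atom. Each atom is followed by either the separator (recurse) or end-of-string (stop) — no choice point.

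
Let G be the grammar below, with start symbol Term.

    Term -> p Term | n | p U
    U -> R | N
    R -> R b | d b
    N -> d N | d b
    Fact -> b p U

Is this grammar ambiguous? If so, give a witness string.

Witness: p d b

Derivation 1: Term ⇒ p U ⇒ p R ⇒ p d b
Derivation 2: Term ⇒ p U ⇒ p N ⇒ p d b

Two distinct leftmost derivations for the same string.

Ambiguous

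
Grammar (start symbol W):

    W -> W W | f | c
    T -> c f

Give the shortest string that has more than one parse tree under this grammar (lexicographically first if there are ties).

c c c

length 1: no string has ≥2 trees
length 2: no string has ≥2 trees
length 3: c c c has 2 parse trees

Two derivations of c c c:
  W ⇒ W W ⇒ W W W ⇒ c W W ⇒ c c W ⇒ c c c
  W ⇒ W W ⇒ c W ⇒ c W W ⇒ c c W ⇒ c c c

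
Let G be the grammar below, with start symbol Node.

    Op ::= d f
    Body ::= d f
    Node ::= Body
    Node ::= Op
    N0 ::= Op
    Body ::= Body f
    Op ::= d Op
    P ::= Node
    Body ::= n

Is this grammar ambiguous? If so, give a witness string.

Witness: d f

Derivation 1: Node ⇒ Body ⇒ d f
Derivation 2: Node ⇒ Op ⇒ d f

Two distinct leftmost derivations for the same string.

Ambiguous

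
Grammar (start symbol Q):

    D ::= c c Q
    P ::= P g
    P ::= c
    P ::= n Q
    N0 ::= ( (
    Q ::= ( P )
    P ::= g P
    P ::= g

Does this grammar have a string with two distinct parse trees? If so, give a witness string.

Ambiguous

Witness: ( g g )

Derivation 1: Q ⇒ ( P ) ⇒ ( P g ) ⇒ ( g g )
Derivation 2: Q ⇒ ( P ) ⇒ ( g P ) ⇒ ( g g )

Two distinct leftmost derivations for the same string.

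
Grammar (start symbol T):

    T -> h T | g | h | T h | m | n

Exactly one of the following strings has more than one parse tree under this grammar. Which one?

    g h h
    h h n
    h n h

g h h: 1 tree
h h n: 1 tree
h n h: 2 trees

h n h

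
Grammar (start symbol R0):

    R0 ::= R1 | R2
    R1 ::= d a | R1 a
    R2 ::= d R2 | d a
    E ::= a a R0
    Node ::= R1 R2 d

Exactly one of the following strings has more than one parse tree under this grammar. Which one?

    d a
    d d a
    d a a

d a: 2 trees
d d a: 1 tree
d a a: 1 tree

d a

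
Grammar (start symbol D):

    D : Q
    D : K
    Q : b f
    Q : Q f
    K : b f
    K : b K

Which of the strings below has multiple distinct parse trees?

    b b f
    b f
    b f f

b b f: 1 tree
b f: 2 trees
b f f: 1 tree

b f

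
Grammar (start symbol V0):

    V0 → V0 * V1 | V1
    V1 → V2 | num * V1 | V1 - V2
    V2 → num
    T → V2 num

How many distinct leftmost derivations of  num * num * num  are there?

4

Parse trees for num * num * num:
  [V0 [V0 [V1 [V2 num]]] * [V1 num * [V1 [V2 num]]]]
  [V0 [V0 [V0 [V1 [V2 num]]] * [V1 [V2 num]]] * [V1 [V2 num]]]
  [V0 [V0 [V1 num * [V1 [V2 num]]]] * [V1 [V2 num]]]
  [V0 [V1 num * [V1 num * [V1 [V2 num]]]]]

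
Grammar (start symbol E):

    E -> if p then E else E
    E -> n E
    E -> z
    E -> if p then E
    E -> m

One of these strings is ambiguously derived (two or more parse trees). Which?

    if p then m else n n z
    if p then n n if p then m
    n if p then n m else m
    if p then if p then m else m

if p then if p then m else m

if p then m else n n z: 1 tree
if p then n n if p then m: 1 tree
n if p then n m else m: 1 tree
if p then if p then m else m: 2 trees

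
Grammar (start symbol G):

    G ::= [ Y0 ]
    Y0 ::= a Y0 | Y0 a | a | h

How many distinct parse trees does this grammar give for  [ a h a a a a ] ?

5

Parse trees for [ a h a a a a ]:
  [G [ [Y0 a [Y0 [Y0 [Y0 [Y0 [Y0 h] a] a] a] a]] ]]
  [G [ [Y0 [Y0 a [Y0 [Y0 [Y0 [Y0 h] a] a] a]] a] ]]
  [G [ [Y0 [Y0 [Y0 a [Y0 [Y0 [Y0 h] a] a]] a] a] ]]
  [G [ [Y0 [Y0 [Y0 [Y0 a [Y0 [Y0 h] a]] a] a] a] ]]
  [G [ [Y0 [Y0 [Y0 [Y0 [Y0 a [Y0 h]] a] a] a] a] ]]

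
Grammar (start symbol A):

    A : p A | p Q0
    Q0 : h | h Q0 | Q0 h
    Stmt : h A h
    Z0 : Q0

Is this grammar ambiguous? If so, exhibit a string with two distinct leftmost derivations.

Ambiguous

Witness: p h h

Derivation 1: A ⇒ p Q0 ⇒ p h Q0 ⇒ p h h
Derivation 2: A ⇒ p Q0 ⇒ p Q0 h ⇒ p h h

Two distinct leftmost derivations for the same string.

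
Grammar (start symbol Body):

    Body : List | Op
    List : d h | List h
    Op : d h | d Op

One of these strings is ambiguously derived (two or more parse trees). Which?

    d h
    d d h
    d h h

d h: 2 trees
d d h: 1 tree
d h h: 1 tree

d h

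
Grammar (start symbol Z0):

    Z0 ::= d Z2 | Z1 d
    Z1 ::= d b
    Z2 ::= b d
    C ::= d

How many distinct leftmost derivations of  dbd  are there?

Parse trees for dbd:
  [Z0 d [Z2 b d]]
  [Z0 [Z1 d b] d]

2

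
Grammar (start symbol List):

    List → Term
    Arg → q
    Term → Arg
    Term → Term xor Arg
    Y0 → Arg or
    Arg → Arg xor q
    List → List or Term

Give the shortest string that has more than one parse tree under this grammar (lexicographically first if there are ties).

q xor q

length 1: no string has ≥2 trees
length 3: q xor q has 2 parse trees

Two derivations of q xor q:
  List ⇒ Term ⇒ Arg ⇒ Arg xor q ⇒ q xor q
  List ⇒ Term ⇒ Term xor Arg ⇒ Arg xor Arg ⇒ q xor Arg ⇒ q xor q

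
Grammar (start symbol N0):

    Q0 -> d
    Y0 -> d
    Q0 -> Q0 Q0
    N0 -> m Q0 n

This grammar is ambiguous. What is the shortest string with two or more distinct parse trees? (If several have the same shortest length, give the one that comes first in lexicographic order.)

m d d d n

length 3: no string has ≥2 trees
length 4: no string has ≥2 trees
length 5: m d d d n has 2 parse trees

Two derivations of m d d d n:
  N0 ⇒ m Q0 n ⇒ m Q0 Q0 n ⇒ m d Q0 n ⇒ m d Q0 Q0 n ⇒ m d d Q0 n ⇒ m d d d n
  N0 ⇒ m Q0 n ⇒ m Q0 Q0 n ⇒ m Q0 Q0 Q0 n ⇒ m d Q0 Q0 n ⇒ m d d Q0 n ⇒ m d d d n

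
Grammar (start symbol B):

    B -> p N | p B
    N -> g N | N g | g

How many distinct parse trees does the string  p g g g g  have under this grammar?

8

Parse trees for p g g g g:
  [B p [N g [N g [N g [N g]]]]]
  [B p [N g [N g [N [N g] g]]]]
  [B p [N g [N [N g [N g]] g]]]
  [B p [N g [N [N [N g] g] g]]]
  [B p [N [N g [N g [N g]]] g]]
  [B p [N [N g [N [N g] g]] g]]
  [B p [N [N [N g [N g]] g] g]]
  [B p [N [N [N [N g] g] g] g]]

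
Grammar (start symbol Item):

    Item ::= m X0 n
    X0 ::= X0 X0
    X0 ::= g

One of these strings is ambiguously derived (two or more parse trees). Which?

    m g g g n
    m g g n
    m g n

m g g g n

m g g g n: 2 trees
m g g n: 1 tree
m g n: 1 tree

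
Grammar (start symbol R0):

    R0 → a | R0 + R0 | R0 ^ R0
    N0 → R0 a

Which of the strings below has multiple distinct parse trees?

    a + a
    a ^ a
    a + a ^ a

a + a: 1 tree
a ^ a: 1 tree
a + a ^ a: 2 trees

a + a ^ a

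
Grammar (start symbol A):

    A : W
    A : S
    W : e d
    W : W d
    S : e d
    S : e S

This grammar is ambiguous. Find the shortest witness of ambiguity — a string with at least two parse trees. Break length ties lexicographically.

length 2: e d has 2 parse trees

Two derivations of e d:
  A ⇒ W ⇒ e d
  A ⇒ S ⇒ e d

e d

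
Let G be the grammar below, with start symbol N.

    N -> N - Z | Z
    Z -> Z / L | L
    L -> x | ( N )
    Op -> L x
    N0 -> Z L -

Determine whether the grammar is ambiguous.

Unambiguous

Only N, Z, L are reachable from N; ignoring the rest: This is a standard precedence ladder (N over Z over L), with each level left-recursive on its own operator ('-' at N, '/' at Z). That structure is LR(1), hence unambiguous.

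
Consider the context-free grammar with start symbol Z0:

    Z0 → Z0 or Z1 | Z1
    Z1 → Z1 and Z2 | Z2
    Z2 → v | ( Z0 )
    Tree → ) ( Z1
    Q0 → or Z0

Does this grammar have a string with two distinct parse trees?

Unambiguous

(Tree, Q0 are unreachable from Z0, so their rules don't affect L(Z0).) This is a standard precedence ladder (Z0 over Z1 over Z2), with each level left-recursive on its own operator ('or' at Z0, 'and' at Z1). That structure is LR(1), hence unambiguous.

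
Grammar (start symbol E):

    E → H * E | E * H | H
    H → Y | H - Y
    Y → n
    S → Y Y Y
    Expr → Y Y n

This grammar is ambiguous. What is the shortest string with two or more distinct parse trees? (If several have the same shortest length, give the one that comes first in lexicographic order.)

n * n

length 1: no string has ≥2 trees
length 3: n * n has 2 parse trees

Two derivations of n * n:
  E ⇒ H * E ⇒ Y * E ⇒ n * E ⇒ n * H ⇒ n * Y ⇒ n * n
  E ⇒ E * H ⇒ H * H ⇒ Y * H ⇒ n * H ⇒ n * Y ⇒ n * n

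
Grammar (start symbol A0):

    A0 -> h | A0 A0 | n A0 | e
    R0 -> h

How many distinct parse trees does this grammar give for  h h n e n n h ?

Parse trees for h h n e n n h:
  [A0 [A0 h] [A0 [A0 h] [A0 [A0 n [A0 e]] [A0 n [A0 n [A0 h]]]]]]
  [A0 [A0 h] [A0 [A0 h] [A0 n [A0 [A0 e] [A0 n [A0 n [A0 h]]]]]]]
  [A0 [A0 h] [A0 [A0 [A0 h] [A0 n [A0 e]]] [A0 n [A0 n [A0 h]]]]]
  [A0 [A0 [A0 h] [A0 h]] [A0 [A0 n [A0 e]] [A0 n [A0 n [A0 h]]]]]
  [A0 [A0 [A0 h] [A0 h]] [A0 n [A0 [A0 e] [A0 n [A0 n [A0 h]]]]]]
  [A0 [A0 [A0 h] [A0 [A0 h] [A0 n [A0 e]]]] [A0 n [A0 n [A0 h]]]]
  [A0 [A0 [A0 [A0 h] [A0 h]] [A0 n [A0 e]]] [A0 n [A0 n [A0 h]]]]

7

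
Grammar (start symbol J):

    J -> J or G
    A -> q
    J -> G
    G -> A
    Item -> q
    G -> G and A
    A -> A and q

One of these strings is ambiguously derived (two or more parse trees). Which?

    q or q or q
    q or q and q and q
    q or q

q or q or q: 1 tree
q or q and q and q: 4 trees
q or q: 1 tree

q or q and q and q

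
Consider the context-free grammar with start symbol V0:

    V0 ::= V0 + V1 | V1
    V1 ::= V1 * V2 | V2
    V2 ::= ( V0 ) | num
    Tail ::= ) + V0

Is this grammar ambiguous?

Unambiguous

Only V0, V1, V2 are reachable from V0; ignoring the rest: This is a standard precedence ladder (V0 over V1 over V2), with each level left-recursive on its own operator ('+' at V0, '*' at V1). That structure is LR(1), hence unambiguous.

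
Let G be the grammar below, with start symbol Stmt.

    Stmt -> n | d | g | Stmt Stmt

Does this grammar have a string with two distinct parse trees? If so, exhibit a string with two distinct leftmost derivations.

Ambiguous

Witness: d d d

Derivation 1: Stmt ⇒ Stmt Stmt ⇒ d Stmt ⇒ d Stmt Stmt ⇒ d d Stmt ⇒ d d d
Derivation 2: Stmt ⇒ Stmt Stmt ⇒ Stmt Stmt Stmt ⇒ d Stmt Stmt ⇒ d d Stmt ⇒ d d d

Two distinct leftmost derivations for the same string.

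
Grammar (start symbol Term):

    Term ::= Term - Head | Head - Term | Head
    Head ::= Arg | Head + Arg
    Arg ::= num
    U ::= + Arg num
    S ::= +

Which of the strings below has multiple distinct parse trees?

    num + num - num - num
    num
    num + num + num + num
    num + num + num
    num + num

num + num - num - num

num + num - num - num: 4 trees
num: 1 tree
num + num + num + num: 1 tree
num + num + num: 1 tree
num + num: 1 tree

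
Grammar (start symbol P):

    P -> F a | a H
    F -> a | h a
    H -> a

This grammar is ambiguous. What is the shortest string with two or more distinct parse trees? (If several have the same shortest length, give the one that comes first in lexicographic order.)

a a

length 2: a a has 2 parse trees

Two derivations of a a:
  P ⇒ F a ⇒ a a
  P ⇒ a H ⇒ a a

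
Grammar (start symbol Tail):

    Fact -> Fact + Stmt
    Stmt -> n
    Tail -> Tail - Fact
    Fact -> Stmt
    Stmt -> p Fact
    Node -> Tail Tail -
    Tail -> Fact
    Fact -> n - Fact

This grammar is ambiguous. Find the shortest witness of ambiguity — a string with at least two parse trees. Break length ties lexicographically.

length 1: no string has ≥2 trees
length 2: no string has ≥2 trees
length 3: n - n has 2 parse trees

Two derivations of n - n:
  Tail ⇒ Tail - Fact ⇒ Fact - Fact ⇒ Stmt - Fact ⇒ n - Fact ⇒ n - Stmt ⇒ n - n
  Tail ⇒ Fact ⇒ n - Fact ⇒ n - Stmt ⇒ n - n

n - n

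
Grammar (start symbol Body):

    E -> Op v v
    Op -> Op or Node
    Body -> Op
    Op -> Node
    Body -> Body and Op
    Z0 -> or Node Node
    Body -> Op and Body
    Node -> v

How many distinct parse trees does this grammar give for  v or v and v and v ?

4

Parse trees for v or v and v and v:
  [Body [Body [Body [Op [Op [Node v]] or [Node v]]] and [Op [Node v]]] and [Op [Node v]]]
  [Body [Body [Op [Op [Node v]] or [Node v]] and [Body [Op [Node v]]]] and [Op [Node v]]]
  [Body [Op [Op [Node v]] or [Node v]] and [Body [Body [Op [Node v]]] and [Op [Node v]]]]
  [Body [Op [Op [Node v]] or [Node v]] and [Body [Op [Node v]] and [Body [Op [Node v]]]]]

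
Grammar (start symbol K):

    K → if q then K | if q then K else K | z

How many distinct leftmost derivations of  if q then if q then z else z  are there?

2

Parse trees for if q then if q then z else z:
  [K if q then [K if q then [K z] else [K z]]]
  [K if q then [K if q then [K z]] else [K z]]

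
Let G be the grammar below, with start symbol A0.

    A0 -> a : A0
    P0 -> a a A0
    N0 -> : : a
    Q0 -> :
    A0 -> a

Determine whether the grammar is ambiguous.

Only A0 is reachable from A0; ignoring the rest: The reachable grammar is A → atom sep A | atom. Each atom is followed by either the separator (recurse) or end-of-string (stop) — no choice point.

Unambiguous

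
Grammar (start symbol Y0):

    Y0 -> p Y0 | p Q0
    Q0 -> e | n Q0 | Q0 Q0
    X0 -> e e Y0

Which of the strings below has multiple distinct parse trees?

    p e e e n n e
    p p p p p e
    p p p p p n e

p e e e n n e: 5 trees
p p p p p e: 1 tree
p p p p p n e: 1 tree

p e e e n n e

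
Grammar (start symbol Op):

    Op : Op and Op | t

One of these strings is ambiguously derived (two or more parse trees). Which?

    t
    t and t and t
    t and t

t and t and t

t: 1 tree
t and t and t: 2 trees
t and t: 1 tree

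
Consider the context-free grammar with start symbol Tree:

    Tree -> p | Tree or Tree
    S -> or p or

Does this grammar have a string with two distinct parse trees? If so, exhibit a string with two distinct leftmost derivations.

Ambiguous

Witness: p or p or p

Derivation 1: Tree ⇒ Tree or Tree ⇒ p or Tree ⇒ p or Tree or Tree ⇒ p or p or Tree ⇒ p or p or p
Derivation 2: Tree ⇒ Tree or Tree ⇒ Tree or Tree or Tree ⇒ p or Tree or Tree ⇒ p or p or Tree ⇒ p or p or p

Two distinct leftmost derivations for the same string.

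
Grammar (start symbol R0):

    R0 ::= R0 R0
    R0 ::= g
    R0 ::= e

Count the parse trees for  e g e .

Parse trees for e g e:
  [R0 [R0 e] [R0 [R0 g] [R0 e]]]
  [R0 [R0 [R0 e] [R0 g]] [R0 e]]

2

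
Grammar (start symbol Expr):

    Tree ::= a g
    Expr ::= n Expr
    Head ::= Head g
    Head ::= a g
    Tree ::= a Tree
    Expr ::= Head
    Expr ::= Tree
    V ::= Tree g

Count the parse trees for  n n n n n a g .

Parse trees for n n n n n a g:
  [Expr n [Expr n [Expr n [Expr n [Expr n [Expr [Head a g]]]]]]]
  [Expr n [Expr n [Expr n [Expr n [Expr n [Expr [Tree a g]]]]]]]

2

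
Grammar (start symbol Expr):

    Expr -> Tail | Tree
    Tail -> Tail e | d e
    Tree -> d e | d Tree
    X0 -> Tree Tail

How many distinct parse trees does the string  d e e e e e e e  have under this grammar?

1

Parse trees for d e e e e e e e:
  [Expr [Tail [Tail [Tail [Tail [Tail [Tail [Tail d e] e] e] e] e] e] e]]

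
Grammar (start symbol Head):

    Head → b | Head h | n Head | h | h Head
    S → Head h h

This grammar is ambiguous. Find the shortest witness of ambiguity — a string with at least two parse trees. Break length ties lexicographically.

length 1: no string has ≥2 trees
length 2: h h has 2 parse trees

Two derivations of h h:
  Head ⇒ Head h ⇒ h h
  Head ⇒ h Head ⇒ h h

h h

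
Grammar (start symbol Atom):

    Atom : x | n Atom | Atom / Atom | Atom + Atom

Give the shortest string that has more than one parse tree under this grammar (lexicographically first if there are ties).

n x + x

length 1: no string has ≥2 trees
length 2: no string has ≥2 trees
length 3: no string has ≥2 trees
length 4: n x + x has 2 parse trees

Two derivations of n x + x:
  Atom ⇒ n Atom ⇒ n Atom + Atom ⇒ n x + Atom ⇒ n x + x
  Atom ⇒ Atom + Atom ⇒ n Atom + Atom ⇒ n x + Atom ⇒ n x + x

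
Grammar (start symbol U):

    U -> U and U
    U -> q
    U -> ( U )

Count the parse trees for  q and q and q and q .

Parse trees for q and q and q and q:
  [U [U q] and [U [U q] and [U [U q] and [U q]]]]
  [U [U q] and [U [U [U q] and [U q]] and [U q]]]
  [U [U [U q] and [U q]] and [U [U q] and [U q]]]
  [U [U [U q] and [U [U q] and [U q]]] and [U q]]
  [U [U [U [U q] and [U q]] and [U q]] and [U q]]

5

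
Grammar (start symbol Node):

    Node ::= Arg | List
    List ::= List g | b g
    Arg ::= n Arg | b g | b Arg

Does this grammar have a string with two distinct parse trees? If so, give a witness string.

Witness: b g

Derivation 1: Node ⇒ Arg ⇒ b g
Derivation 2: Node ⇒ List ⇒ b g

Two distinct leftmost derivations for the same string.

Ambiguous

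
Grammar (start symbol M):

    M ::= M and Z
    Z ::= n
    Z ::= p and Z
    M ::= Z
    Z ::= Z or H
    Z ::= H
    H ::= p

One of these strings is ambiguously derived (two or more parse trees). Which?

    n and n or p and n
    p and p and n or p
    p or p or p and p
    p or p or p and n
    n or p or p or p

p and p and n or p

n and n or p and n: 1 tree
p and p and n or p: 7 trees
p or p or p and p: 1 tree
p or p or p and n: 1 tree
n or p or p or p: 1 tree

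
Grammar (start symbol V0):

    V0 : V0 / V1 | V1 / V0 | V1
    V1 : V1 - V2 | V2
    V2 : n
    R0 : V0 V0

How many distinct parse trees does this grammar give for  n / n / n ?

Parse trees for n / n / n:
  [V0 [V0 [V0 [V1 [V2 n]]] / [V1 [V2 n]]] / [V1 [V2 n]]]
  [V0 [V0 [V1 [V2 n]] / [V0 [V1 [V2 n]]]] / [V1 [V2 n]]]
  [V0 [V1 [V2 n]] / [V0 [V0 [V1 [V2 n]]] / [V1 [V2 n]]]]
  [V0 [V1 [V2 n]] / [V0 [V1 [V2 n]] / [V0 [V1 [V2 n]]]]]

4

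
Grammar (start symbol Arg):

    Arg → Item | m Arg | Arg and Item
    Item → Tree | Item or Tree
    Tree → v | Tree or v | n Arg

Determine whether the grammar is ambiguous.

Ambiguous

Witness: v or v

Derivation 1: Arg ⇒ Item ⇒ Tree ⇒ Tree or v ⇒ v or v
Derivation 2: Arg ⇒ Item ⇒ Item or Tree ⇒ Tree or Tree ⇒ v or Tree ⇒ v or v

Two distinct leftmost derivations for the same string.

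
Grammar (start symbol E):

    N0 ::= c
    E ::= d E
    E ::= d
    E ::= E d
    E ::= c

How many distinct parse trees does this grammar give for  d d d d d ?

Parse trees for d d d d d (showing first 6 of 16):
  [E d [E d [E d [E d [E d]]]]]
  [E d [E d [E d [E [E d] d]]]]
  [E d [E d [E [E d [E d]] d]]]
  [E d [E d [E [E [E d] d] d]]]
  [E d [E [E d [E d [E d]]] d]]
  [E d [E [E d [E [E d] d]] d]]

16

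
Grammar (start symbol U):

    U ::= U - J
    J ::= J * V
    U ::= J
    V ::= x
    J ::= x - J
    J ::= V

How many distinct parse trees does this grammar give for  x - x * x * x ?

Parse trees for x - x * x * x:
  [U [U [J [V x]]] - [J [J [J [V x]] * [V x]] * [V x]]]
  [U [J [J [J x - [J [V x]]] * [V x]] * [V x]]]
  [U [J [J x - [J [J [V x]] * [V x]]] * [V x]]]
  [U [J x - [J [J [J [V x]] * [V x]] * [V x]]]]

4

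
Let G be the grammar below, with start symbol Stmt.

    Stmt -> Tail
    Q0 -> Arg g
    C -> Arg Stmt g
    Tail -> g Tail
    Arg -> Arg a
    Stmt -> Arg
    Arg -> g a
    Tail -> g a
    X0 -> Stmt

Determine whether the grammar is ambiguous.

Ambiguous

Witness: g a

Derivation 1: Stmt ⇒ Tail ⇒ g a
Derivation 2: Stmt ⇒ Arg ⇒ g a

Two distinct leftmost derivations for the same string.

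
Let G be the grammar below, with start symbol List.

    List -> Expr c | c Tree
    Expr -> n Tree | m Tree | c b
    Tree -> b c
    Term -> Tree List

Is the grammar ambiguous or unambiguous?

Ambiguous

Witness: c b c

Derivation 1: List ⇒ Expr c ⇒ c b c
Derivation 2: List ⇒ c Tree ⇒ c b c

Two distinct leftmost derivations for the same string.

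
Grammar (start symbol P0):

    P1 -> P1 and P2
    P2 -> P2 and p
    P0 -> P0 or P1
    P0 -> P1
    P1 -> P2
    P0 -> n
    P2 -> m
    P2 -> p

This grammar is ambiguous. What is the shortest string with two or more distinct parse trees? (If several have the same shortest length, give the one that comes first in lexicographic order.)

length 1: no string has ≥2 trees
length 3: m and p has 2 parse trees

Two derivations of m and p:
  P0 ⇒ P1 ⇒ P1 and P2 ⇒ P2 and P2 ⇒ m and P2 ⇒ m and p
  P0 ⇒ P1 ⇒ P2 ⇒ P2 and p ⇒ m and p

m and p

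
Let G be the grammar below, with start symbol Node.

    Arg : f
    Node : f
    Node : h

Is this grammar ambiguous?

(Arg is unreachable from Node, so its rules don't affect L(Node).) Restricted to the reachable nonterminals, every rule has the form A → t or A → t B, and no two rules for the same A share a first terminal. The grammar encodes a DFA — one run per string.

Unambiguous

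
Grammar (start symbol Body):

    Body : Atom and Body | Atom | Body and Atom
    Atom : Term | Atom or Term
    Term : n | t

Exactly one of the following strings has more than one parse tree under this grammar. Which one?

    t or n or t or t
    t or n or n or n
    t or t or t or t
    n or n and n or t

t or n or t or t: 1 tree
t or n or n or n: 1 tree
t or t or t or t: 1 tree
n or n and n or t: 2 trees

n or n and n or t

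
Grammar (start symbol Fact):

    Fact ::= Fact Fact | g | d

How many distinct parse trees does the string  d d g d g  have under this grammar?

Parse trees for d d g d g (showing first 6 of 14):
  [Fact [Fact d] [Fact [Fact d] [Fact [Fact g] [Fact [Fact d] [Fact g]]]]]
  [Fact [Fact d] [Fact [Fact d] [Fact [Fact [Fact g] [Fact d]] [Fact g]]]]
  [Fact [Fact d] [Fact [Fact [Fact d] [Fact g]] [Fact [Fact d] [Fact g]]]]
  [Fact [Fact d] [Fact [Fact [Fact d] [Fact [Fact g] [Fact d]]] [Fact g]]]
  [Fact [Fact d] [Fact [Fact [Fact [Fact d] [Fact g]] [Fact d]] [Fact g]]]
  [Fact [Fact [Fact d] [Fact d]] [Fact [Fact g] [Fact [Fact d] [Fact g]]]]

14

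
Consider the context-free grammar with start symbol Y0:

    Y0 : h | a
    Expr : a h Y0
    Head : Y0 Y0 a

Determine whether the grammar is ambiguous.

Only Y0 is reachable from Y0; ignoring the rest: The reachable rules are right-linear with at most one rule per (nonterminal, next-terminal) pair. Each input token forces the next rule, so parsing is deterministic.

Unambiguous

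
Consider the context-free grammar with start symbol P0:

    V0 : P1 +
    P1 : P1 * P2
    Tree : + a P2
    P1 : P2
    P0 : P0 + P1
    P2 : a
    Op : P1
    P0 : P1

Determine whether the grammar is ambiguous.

Unambiguous

Only P0, P1, P2 are reachable from P0; ignoring the rest: P0 → P0 + P1 | P1  ;  P1 → P1 * P2 | P2  — a left-associative chain with P2 at the bottom. Each string factors uniquely by precedence.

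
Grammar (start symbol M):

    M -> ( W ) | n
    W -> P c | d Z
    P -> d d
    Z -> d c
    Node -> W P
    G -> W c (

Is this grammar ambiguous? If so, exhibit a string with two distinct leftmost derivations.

Ambiguous

Witness: ( d d c )

Derivation 1: M ⇒ ( W ) ⇒ ( P c ) ⇒ ( d d c )
Derivation 2: M ⇒ ( W ) ⇒ ( d Z ) ⇒ ( d d c )

Two distinct leftmost derivations for the same string.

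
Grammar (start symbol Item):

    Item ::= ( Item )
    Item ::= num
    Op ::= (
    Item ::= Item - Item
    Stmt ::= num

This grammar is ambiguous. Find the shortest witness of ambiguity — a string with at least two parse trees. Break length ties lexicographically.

num - num - num

length 1: no string has ≥2 trees
length 3: no string has ≥2 trees
length 5: num - num - num has 2 parse trees

Two derivations of num - num - num:
  Item ⇒ Item - Item ⇒ num - Item ⇒ num - Item - Item ⇒ num - num - Item ⇒ num - num - num
  Item ⇒ Item - Item ⇒ Item - Item - Item ⇒ num - Item - Item ⇒ num - num - Item ⇒ num - num - num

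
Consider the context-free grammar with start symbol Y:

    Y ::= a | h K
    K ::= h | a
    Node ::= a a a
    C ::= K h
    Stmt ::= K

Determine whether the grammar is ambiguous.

Unambiguous

Only Y, K are reachable from Y; ignoring the rest: The reachable rules are right-linear with at most one rule per (nonterminal, next-terminal) pair. Each input token forces the next rule, so parsing is deterministic.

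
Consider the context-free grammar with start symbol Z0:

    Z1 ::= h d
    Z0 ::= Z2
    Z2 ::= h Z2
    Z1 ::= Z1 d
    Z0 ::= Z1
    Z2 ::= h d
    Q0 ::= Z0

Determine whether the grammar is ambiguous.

Ambiguous

Witness: h d

Derivation 1: Z0 ⇒ Z2 ⇒ h d
Derivation 2: Z0 ⇒ Z1 ⇒ h d

Two distinct leftmost derivations for the same string.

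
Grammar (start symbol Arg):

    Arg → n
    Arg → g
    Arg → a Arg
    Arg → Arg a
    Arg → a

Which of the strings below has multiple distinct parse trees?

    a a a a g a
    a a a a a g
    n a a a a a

a a a a g a: 5 trees
a a a a a g: 1 tree
n a a a a a: 1 tree

a a a a g a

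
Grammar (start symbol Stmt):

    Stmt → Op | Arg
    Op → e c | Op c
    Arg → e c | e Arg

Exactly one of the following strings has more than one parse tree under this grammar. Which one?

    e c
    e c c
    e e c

e c: 2 trees
e c c: 1 tree
e e c: 1 tree

e c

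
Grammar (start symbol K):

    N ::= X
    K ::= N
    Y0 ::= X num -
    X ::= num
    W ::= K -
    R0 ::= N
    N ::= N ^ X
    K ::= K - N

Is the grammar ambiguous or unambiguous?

Only K, N, X are reachable from K; ignoring the rest: The grammar is stratified — K handles '-' (left-recursive), N handles '^', X atoms. Each operator has a fixed associativity and precedence level, so every string has one parse.

Unambiguous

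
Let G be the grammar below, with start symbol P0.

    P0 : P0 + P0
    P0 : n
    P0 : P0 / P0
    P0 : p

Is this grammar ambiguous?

Witness: n + n + n

Derivation 1: P0 ⇒ P0 + P0 ⇒ P0 + P0 + P0 ⇒ n + P0 + P0 ⇒ n + n + P0 ⇒ n + n + n
Derivation 2: P0 ⇒ P0 + P0 ⇒ n + P0 ⇒ n + P0 + P0 ⇒ n + n + P0 ⇒ n + n + n

Two distinct leftmost derivations for the same string.

Ambiguous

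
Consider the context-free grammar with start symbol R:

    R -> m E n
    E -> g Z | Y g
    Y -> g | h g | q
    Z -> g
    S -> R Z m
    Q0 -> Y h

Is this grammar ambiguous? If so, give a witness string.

Ambiguous

Witness: m g g n

Derivation 1: R ⇒ m E n ⇒ m g Z n ⇒ m g g n
Derivation 2: R ⇒ m E n ⇒ m Y g n ⇒ m g g n

Two distinct leftmost derivations for the same string.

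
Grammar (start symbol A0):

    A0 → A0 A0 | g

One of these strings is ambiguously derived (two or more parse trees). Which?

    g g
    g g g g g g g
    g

g g g g g g g

g g: 1 tree
g g g g g g g: 132 trees
g: 1 tree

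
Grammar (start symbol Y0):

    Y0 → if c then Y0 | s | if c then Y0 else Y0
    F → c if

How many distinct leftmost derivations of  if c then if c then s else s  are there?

2

Parse trees for if c then if c then s else s:
  [Y0 if c then [Y0 if c then [Y0 s] else [Y0 s]]]
  [Y0 if c then [Y0 if c then [Y0 s]] else [Y0 s]]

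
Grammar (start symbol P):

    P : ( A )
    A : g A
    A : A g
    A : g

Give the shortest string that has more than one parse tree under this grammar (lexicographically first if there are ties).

length 3: no string has ≥2 trees
length 4: ( g g ) has 2 parse trees

Two derivations of ( g g ):
  P ⇒ ( A ) ⇒ ( g A ) ⇒ ( g g )
  P ⇒ ( A ) ⇒ ( A g ) ⇒ ( g g )

( g g )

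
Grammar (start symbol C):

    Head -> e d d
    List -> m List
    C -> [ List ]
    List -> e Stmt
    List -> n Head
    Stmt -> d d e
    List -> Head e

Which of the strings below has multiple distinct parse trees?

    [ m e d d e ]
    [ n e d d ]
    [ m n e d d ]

[ m e d d e ]

[ m e d d e ]: 2 trees
[ n e d d ]: 1 tree
[ m n e d d ]: 1 tree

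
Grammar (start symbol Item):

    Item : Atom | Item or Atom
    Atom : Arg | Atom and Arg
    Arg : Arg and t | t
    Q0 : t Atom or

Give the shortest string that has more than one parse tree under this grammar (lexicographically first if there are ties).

t and t

length 1: no string has ≥2 trees
length 3: t and t has 2 parse trees

Two derivations of t and t:
  Item ⇒ Atom ⇒ Arg ⇒ Arg and t ⇒ t and t
  Item ⇒ Atom ⇒ Atom and Arg ⇒ Arg and Arg ⇒ t and Arg ⇒ t and t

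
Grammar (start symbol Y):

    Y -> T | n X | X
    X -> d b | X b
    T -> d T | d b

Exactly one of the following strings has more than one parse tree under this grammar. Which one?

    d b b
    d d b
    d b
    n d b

d b b: 1 tree
d d b: 1 tree
d b: 2 trees
n d b: 1 tree

d b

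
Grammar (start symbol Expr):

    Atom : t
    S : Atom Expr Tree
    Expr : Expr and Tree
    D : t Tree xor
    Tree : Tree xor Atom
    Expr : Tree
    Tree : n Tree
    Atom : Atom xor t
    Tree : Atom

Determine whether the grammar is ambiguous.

Ambiguous

Witness: t xor t

Derivation 1: Expr ⇒ Tree ⇒ Tree xor Atom ⇒ Atom xor Atom ⇒ t xor Atom ⇒ t xor t
Derivation 2: Expr ⇒ Tree ⇒ Atom ⇒ Atom xor t ⇒ t xor t

Two distinct leftmost derivations for the same string.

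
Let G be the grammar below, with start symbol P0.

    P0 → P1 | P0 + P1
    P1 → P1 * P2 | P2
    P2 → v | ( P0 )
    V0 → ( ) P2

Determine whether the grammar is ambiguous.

(V0 is unreachable from P0, so its rules don't affect L(P0).) This is a standard precedence ladder (P0 over P1 over P2), with each level left-recursive on its own operator ('+' at P0, '*' at P1). That structure is LR(1), hence unambiguous.

Unambiguous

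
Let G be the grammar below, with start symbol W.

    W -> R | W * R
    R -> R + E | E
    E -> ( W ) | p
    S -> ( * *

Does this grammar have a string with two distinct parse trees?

(S is unreachable from W, so its rules don't affect L(W).) W → W * R | R  ;  R → R + E | E  — a left-associative chain with E at the bottom. Each string factors uniquely by precedence.

Unambiguous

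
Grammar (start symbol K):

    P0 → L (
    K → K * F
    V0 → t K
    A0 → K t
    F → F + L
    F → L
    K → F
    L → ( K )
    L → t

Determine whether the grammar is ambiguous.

(P0, A0, V0 are unreachable from K, so their rules don't affect L(K).) This is a standard precedence ladder (K over F over L), with each level left-recursive on its own operator ('*' at K, '+' at F). That structure is LR(1), hence unambiguous.

Unambiguous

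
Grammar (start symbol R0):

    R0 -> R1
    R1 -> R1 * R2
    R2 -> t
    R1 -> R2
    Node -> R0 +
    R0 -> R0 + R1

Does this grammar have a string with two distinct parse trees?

Unambiguous

Only R0, R1, R2 are reachable from R0; ignoring the rest: R0 → R0 + R1 | R1  ;  R1 → R1 * R2 | R2  — a left-associative chain with R2 at the bottom. Each string factors uniquely by precedence.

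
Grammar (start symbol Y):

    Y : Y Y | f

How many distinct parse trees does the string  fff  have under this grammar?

Parse trees for fff:
  [Y [Y f] [Y [Y f] [Y f]]]
  [Y [Y [Y f] [Y f]] [Y f]]

2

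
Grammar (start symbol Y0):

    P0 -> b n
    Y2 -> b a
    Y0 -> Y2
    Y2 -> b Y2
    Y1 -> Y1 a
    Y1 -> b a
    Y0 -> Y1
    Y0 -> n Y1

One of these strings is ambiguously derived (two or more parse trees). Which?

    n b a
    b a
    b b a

n b a: 1 tree
b a: 2 trees
b b a: 1 tree

b a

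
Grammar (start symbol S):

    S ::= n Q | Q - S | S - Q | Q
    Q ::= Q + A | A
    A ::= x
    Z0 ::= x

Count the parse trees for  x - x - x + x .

4

Parse trees for x - x - x + x:
  [S [Q [A x]] - [S [Q [A x]] - [S [Q [Q [A x]] + [A x]]]]]
  [S [Q [A x]] - [S [S [Q [A x]]] - [Q [Q [A x]] + [A x]]]]
  [S [S [Q [A x]] - [S [Q [A x]]]] - [Q [Q [A x]] + [A x]]]
  [S [S [S [Q [A x]]] - [Q [A x]]] - [Q [Q [A x]] + [A x]]]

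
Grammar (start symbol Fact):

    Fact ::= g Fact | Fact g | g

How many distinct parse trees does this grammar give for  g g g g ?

8

Parse trees for g g g g:
  [Fact g [Fact g [Fact g [Fact g]]]]
  [Fact g [Fact g [Fact [Fact g] g]]]
  [Fact g [Fact [Fact g [Fact g]] g]]
  [Fact g [Fact [Fact [Fact g] g] g]]
  [Fact [Fact g [Fact g [Fact g]]] g]
  [Fact [Fact g [Fact [Fact g] g]] g]
  [Fact [Fact [Fact g [Fact g]] g] g]
  [Fact [Fact [Fact [Fact g] g] g] g]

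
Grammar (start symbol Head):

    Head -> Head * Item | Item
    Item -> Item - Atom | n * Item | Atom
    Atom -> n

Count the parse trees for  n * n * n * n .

Parse trees for n * n * n * n:
  [Head [Head [Item [Atom n]]] * [Item n * [Item n * [Item [Atom n]]]]]
  [Head [Head [Head [Item [Atom n]]] * [Item [Atom n]]] * [Item n * [Item [Atom n]]]]
  [Head [Head [Item n * [Item [Atom n]]]] * [Item n * [Item [Atom n]]]]
  [Head [Head [Head [Item [Atom n]]] * [Item n * [Item [Atom n]]]] * [Item [Atom n]]]
  [Head [Head [Head [Head [Item [Atom n]]] * [Item [Atom n]]] * [Item [Atom n]]] * [Item [Atom n]]]
  [Head [Head [Head [Item n * [Item [Atom n]]]] * [Item [Atom n]]] * [Item [Atom n]]]
  [Head [Head [Item n * [Item n * [Item [Atom n]]]]] * [Item [Atom n]]]
  [Head [Item n * [Item n * [Item n * [Item [Atom n]]]]]]

8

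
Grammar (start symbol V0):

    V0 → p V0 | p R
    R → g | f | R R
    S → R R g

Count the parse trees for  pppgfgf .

5

Parse trees for pppgfgf:
  [V0 p [V0 p [V0 p [R [R g] [R [R f] [R [R g] [R f]]]]]]]
  [V0 p [V0 p [V0 p [R [R g] [R [R [R f] [R g]] [R f]]]]]]
  [V0 p [V0 p [V0 p [R [R [R g] [R f]] [R [R g] [R f]]]]]]
  [V0 p [V0 p [V0 p [R [R [R g] [R [R f] [R g]]] [R f]]]]]
  [V0 p [V0 p [V0 p [R [R [R [R g] [R f]] [R g]] [R f]]]]]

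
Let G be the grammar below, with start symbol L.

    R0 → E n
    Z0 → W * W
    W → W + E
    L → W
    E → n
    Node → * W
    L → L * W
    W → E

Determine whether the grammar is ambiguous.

Only L, W, E are reachable from L; ignoring the rest: This is a standard precedence ladder (L over W over E), with each level left-recursive on its own operator ('*' at L, '+' at W). That structure is LR(1), hence unambiguous.

Unambiguous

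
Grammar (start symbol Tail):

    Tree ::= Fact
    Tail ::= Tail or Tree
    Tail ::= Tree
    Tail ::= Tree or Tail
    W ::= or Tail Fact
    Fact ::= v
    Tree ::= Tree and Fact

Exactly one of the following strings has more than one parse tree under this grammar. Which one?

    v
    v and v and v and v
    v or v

v: 1 tree
v and v and v and v: 1 tree
v or v: 2 trees

v or v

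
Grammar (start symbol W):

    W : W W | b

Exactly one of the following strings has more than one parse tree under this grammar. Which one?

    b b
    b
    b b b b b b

b b b b b b

b b: 1 tree
b: 1 tree
b b b b b b: 42 trees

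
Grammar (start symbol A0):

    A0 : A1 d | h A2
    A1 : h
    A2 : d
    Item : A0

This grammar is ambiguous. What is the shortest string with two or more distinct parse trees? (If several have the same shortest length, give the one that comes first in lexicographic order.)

h d

length 2: h d has 2 parse trees

Two derivations of h d:
  A0 ⇒ A1 d ⇒ h d
  A0 ⇒ h A2 ⇒ h d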